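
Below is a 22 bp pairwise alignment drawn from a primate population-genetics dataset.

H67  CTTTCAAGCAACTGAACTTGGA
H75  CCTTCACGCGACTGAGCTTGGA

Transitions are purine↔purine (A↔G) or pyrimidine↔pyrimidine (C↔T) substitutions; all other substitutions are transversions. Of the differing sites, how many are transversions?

The sequences differ at positions 2 (T/C, transition), 7 (A/C, transversion), 10 (A/G, transition), 16 (A/G, transition).
Of the 4 differences, 3 transitions and 1 transversion, so the answer is 1.

1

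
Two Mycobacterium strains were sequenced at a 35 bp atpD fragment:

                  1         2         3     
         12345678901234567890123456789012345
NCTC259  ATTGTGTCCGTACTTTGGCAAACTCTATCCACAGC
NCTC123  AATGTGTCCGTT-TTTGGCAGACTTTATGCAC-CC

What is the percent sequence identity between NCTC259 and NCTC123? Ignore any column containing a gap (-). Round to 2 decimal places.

81.82%

Excluding the 2 gap columns leaves 33 comparable sites.
Differing sites — 2:T/A; 12:A/T; 21:A/G; 25:C/T; 29:C/G; 34:G/C.
27 of the 33 comparable sites match, so the percent identity is 27/33 × 100 = 81.82%.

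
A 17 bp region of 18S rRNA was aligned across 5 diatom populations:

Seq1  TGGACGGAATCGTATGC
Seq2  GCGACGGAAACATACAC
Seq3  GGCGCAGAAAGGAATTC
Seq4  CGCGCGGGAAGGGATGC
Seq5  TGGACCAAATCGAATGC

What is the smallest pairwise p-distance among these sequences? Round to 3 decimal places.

Pairwise Hamming distances:
  Seq1 vs Seq2: 6
  Seq1 vs Seq3: 8
  Seq1 vs Seq4: 7
  Seq1 vs Seq5: 3
  Seq2 vs Seq3: 9
  Seq2 vs Seq4: 10
  Seq2 vs Seq5: 9
  Seq3 vs Seq4: 5
  Seq3 vs Seq5: 8
  Seq4 vs Seq5: 9
The smallest is 3 mismatches, between Seq1 and Seq5; p = 3/17 = 0.176.

0.176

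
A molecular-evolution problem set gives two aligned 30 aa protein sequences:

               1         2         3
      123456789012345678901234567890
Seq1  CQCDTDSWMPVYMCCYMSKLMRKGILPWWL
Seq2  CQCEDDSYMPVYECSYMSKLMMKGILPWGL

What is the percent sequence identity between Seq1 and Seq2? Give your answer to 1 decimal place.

76.7%

Differing sites — 4:D/E; 5:T/D; 8:W/Y; 13:M/E; 15:C/S; 22:R/M; 29:W/G.
23 of the 30 sites match, so the percent identity is 23/30 × 100 = 76.7%.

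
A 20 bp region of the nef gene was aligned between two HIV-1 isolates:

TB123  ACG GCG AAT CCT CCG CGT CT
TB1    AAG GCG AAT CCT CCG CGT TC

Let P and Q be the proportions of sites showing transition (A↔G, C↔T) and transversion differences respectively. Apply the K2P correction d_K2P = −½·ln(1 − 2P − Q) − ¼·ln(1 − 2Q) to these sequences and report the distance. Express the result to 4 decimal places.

0.1702

Mismatches occur at site 2 (C↔A, transversion), site 19 (C↔T, transition), site 20 (T↔C, transition).
Of the 3 differences, 2 transitions and 1 transversion over 20 sites: P = 2/20 = 0.100000, Q = 1/20 = 0.050000.
d = −0.5·ln(0.750000) − 0.25·ln(0.900000) = −0.5·(-0.287682) − 0.25·(-0.105361) = 0.1702.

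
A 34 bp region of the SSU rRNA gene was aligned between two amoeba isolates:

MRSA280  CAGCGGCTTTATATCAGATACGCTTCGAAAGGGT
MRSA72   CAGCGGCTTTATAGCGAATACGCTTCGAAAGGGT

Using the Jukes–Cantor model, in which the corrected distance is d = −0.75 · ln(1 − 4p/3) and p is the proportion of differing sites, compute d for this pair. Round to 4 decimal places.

0.0939

The sequences differ at positions 14 (T/G), 16 (A/G), 17 (G/A).
p = 3/34 = 0.088235.
d = −0.75 · ln(1 − (4/3)·0.088235) = −0.75 · ln(0.882353) = −0.75 · (-0.125163) = 0.0939.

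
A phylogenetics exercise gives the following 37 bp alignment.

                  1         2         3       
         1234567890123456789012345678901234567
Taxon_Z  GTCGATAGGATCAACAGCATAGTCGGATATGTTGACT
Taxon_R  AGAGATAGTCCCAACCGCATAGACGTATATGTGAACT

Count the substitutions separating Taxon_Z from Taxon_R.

Mismatches occur at site 1 (G→A), site 2 (T→G), site 3 (C→A), site 9 (G→T), site 10 (A→C), site 11 (T→C), site 16 (A→C), site 23 (T→A), site 26 (G→T), site 33 (T→G), site 34 (G→A).
That gives 11 mismatches out of 37 aligned sites, so the Hamming distance is 11.

11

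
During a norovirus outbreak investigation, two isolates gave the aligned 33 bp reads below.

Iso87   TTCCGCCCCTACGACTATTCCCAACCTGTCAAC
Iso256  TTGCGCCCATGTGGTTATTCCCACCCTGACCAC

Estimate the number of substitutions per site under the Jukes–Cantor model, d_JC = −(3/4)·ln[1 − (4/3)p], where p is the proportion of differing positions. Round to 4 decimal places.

The sequences differ at positions 3 (C/G), 9 (C/A), 11 (A/G), 12 (C/T), 14 (A/G), 15 (C/T), 24 (A/C), 29 (T/A), 31 (A/C).
p = 9/33 = 0.272727.
d = −0.75 · ln(1 − (4/3)·0.272727) = −0.75 · ln(0.636364) = −0.75 · (-0.451985) = 0.3390.

0.3390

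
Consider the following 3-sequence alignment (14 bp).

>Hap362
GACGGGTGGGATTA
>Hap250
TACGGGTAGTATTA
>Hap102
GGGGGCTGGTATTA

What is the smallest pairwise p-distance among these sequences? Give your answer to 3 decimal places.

0.214

Pairwise Hamming distances:
  Hap362 vs Hap250: 3
  Hap362 vs Hap102: 4
  Hap250 vs Hap102: 5
The smallest is 3 mismatches, between Hap362 and Hap250; p = 3/14 = 0.214.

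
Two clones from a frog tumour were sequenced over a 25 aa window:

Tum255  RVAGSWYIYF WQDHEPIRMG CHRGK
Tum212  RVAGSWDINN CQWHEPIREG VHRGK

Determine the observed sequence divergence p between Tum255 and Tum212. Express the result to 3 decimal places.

0.280

Mismatches occur at site 7 (Y/D), site 9 (Y/N), site 10 (F/N), site 11 (W/C), site 13 (D/W), site 19 (M/E), site 21 (C/V).
There are 7 differences over 25 sites, so p = 7/25 = 0.280.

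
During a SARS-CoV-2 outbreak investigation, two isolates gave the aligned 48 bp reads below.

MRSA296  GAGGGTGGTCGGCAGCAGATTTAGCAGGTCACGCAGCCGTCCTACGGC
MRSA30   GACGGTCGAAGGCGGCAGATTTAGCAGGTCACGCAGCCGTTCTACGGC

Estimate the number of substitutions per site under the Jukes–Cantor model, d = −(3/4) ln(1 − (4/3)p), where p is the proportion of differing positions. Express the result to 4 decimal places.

0.1367

Differing sites — 3:G/C; 7:G/C; 9:T/A; 10:C/A; 14:A/G; 41:C/T.
p = 6/48 = 0.125000.
d = −0.75 · ln(1 − (4/3)·0.125000) = −0.75 · ln(0.833333) = −0.75 · (-0.182322) = 0.1367.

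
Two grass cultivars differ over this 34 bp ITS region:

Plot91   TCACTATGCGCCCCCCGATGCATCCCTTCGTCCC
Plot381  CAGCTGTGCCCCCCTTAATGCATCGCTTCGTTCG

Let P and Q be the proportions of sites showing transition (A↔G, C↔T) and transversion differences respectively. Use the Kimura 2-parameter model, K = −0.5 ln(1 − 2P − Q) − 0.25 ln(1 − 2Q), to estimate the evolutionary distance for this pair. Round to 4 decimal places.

Mismatches occur at site 1 (T→C, transition), site 2 (C→A, transversion), site 3 (A→G, transition), site 6 (A→G, transition), site 10 (G→C, transversion), site 15 (C→T, transition), site 16 (C→T, transition), site 17 (G→A, transition), site 25 (C→G, transversion), site 32 (C→T, transition), site 34 (C→G, transversion).
Of the 11 differences, 7 transitions and 4 transversions over 34 sites: P = 7/34 = 0.205882, Q = 4/34 = 0.117647.
d = −0.5·ln(0.470589) − 0.25·ln(0.764706) = −0.5·(-0.753770) − 0.25·(-0.268264) = 0.4440.

0.4440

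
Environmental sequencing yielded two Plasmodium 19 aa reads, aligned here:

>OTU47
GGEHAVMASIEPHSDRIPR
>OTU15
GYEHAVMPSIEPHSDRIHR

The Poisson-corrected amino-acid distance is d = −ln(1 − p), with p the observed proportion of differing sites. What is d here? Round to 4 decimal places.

0.1719

The sequences differ at positions 2 (G/Y), 8 (A/P), 18 (P/H).
p = 3/19 = 0.157895.
d = −ln(1 − 0.157895) = −ln(0.842105) = 0.1719.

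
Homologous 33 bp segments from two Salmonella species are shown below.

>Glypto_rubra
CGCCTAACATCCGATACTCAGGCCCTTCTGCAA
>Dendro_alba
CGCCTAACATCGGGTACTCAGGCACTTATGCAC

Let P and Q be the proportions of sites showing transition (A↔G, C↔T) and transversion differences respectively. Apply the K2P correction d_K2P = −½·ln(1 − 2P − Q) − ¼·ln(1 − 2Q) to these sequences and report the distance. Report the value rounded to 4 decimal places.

0.1697

The sequences differ at positions 12 (C/G, transversion), 14 (A/G, transition), 24 (C/A, transversion), 28 (C/A, transversion), 33 (A/C, transversion).
Of the 5 differences, 1 transition and 4 transversions over 33 sites: P = 1/33 = 0.030303, Q = 4/33 = 0.121212.
d = −0.5·ln(0.818182) − 0.25·ln(0.757576) = −0.5·(-0.200670) − 0.25·(-0.277631) = 0.1697.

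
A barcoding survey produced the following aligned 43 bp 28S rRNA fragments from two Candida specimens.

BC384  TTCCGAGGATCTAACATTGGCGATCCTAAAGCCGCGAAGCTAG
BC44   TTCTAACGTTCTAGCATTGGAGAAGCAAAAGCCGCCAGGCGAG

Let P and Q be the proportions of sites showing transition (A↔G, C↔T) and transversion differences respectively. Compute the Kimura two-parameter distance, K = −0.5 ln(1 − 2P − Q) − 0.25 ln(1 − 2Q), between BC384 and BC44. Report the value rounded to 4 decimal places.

0.3490

Mismatches occur at site 4 (C↔T, transition), site 5 (G↔A, transition), site 7 (G↔C, transversion), site 9 (A↔T, transversion), site 14 (A↔G, transition), site 21 (C↔A, transversion), site 24 (T↔A, transversion), site 25 (C↔G, transversion), site 27 (T↔A, transversion), site 36 (G↔C, transversion), site 38 (A↔G, transition), site 41 (T↔G, transversion).
Of the 12 differences, 4 transitions and 8 transversions over 43 sites: P = 4/43 = 0.093023, Q = 8/43 = 0.186047.
d = −0.5·ln(0.627907) − 0.25·ln(0.627906) = −0.5·(-0.465363) − 0.25·(-0.465365) = 0.3490.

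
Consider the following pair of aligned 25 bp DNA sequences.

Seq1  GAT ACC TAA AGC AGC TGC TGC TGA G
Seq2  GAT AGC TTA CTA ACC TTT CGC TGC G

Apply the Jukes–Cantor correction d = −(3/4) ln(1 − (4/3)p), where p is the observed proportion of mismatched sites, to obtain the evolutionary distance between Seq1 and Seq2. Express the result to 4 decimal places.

Mismatches occur at site 5 (C↔G), site 8 (A↔T), site 10 (A↔C), site 11 (G↔T), site 12 (C↔A), site 14 (G↔C), site 17 (G↔T), site 18 (C↔T), site 19 (T↔C), site 24 (A↔C).
p = 10/25 = 0.400000.
d = −0.75 · ln(1 − (4/3)·0.400000) = −0.75 · ln(0.466667) = −0.75 · (-0.762139) = 0.5716.

0.5716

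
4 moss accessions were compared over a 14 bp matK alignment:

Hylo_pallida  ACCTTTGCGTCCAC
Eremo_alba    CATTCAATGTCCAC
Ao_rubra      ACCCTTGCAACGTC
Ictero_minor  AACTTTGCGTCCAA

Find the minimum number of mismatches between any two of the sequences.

2

Pairwise Hamming distances:
  Hylo_pallida vs Eremo_alba: 7
  Hylo_pallida vs Ao_rubra: 5
  Hylo_pallida vs Ictero_minor: 2
  Eremo_alba vs Ao_rubra: 12
  Eremo_alba vs Ictero_minor: 7
  Ao_rubra vs Ictero_minor: 7
The smallest is 2, between Hylo_pallida and Ictero_minor.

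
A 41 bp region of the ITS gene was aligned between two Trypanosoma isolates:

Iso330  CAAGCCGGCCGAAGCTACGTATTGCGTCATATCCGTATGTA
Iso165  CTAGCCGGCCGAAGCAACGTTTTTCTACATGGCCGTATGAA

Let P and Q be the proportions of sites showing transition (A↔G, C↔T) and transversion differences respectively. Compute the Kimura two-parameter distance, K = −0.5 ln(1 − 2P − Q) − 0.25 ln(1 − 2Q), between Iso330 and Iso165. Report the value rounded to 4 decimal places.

Differing sites — 2:A/T (Tv); 16:T/A (Tv); 21:A/T (Tv); 24:G/T (Tv); 26:G/T (Tv); 27:T/A (Tv); 31:A/G (Ti); 32:T/G (Tv); 40:T/A (Tv).
Of the 9 differences, 1 transition and 8 transversions over 41 sites: P = 1/41 = 0.024390, Q = 8/41 = 0.195122.
d = −0.5·ln(0.756098) − 0.25·ln(0.609756) = −0.5·(-0.279584) − 0.25·(-0.494696) = 0.2635.

0.2635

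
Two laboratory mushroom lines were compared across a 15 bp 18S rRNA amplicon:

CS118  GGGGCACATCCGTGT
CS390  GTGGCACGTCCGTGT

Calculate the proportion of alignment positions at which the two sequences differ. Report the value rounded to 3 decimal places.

0.133

Differing sites — 2:G/T; 8:A/G.
There are 2 differences over 15 sites, so p = 2/15 = 0.133.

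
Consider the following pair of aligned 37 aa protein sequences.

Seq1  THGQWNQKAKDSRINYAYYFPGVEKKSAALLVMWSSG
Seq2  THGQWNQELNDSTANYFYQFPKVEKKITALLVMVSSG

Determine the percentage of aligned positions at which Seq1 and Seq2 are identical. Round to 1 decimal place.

Mismatches occur at site 8 (K/E), site 9 (A/L), site 10 (K/N), site 13 (R/T), site 14 (I/A), site 17 (A/F), site 19 (Y/Q), site 22 (G/K), site 27 (S/I), site 28 (A/T), site 34 (W/V).
26 of the 37 sites match, so the percent identity is 26/37 × 100 = 70.3%.

70.3%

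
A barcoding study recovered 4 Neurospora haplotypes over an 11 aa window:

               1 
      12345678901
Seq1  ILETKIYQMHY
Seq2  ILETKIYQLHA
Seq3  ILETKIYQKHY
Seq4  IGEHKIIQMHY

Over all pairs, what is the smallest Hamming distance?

1

Pairwise Hamming distances:
  Seq1 vs Seq2: 2
  Seq1 vs Seq3: 1
  Seq1 vs Seq4: 3
  Seq2 vs Seq3: 2
  Seq2 vs Seq4: 5
  Seq3 vs Seq4: 4
The smallest is 1, between Seq1 and Seq3.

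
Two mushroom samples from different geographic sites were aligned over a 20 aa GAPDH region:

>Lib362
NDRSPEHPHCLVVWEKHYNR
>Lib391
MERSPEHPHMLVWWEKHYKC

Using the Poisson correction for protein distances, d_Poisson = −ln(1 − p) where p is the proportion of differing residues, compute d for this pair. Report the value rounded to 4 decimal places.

0.3567

Differing sites — 1:N/M; 2:D/E; 10:C/M; 13:V/W; 19:N/K; 20:R/C.
p = 6/20 = 0.300000.
d = −ln(1 − 0.300000) = −ln(0.700000) = 0.3567.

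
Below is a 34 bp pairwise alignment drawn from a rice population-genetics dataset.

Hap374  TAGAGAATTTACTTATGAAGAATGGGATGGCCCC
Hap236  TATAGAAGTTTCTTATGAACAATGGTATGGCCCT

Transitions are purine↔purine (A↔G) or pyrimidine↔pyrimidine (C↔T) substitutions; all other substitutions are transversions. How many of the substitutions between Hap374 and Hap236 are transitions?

1

The sequences differ at positions 3 (G/T, transversion), 8 (T/G, transversion), 11 (A/T, transversion), 20 (G/C, transversion), 26 (G/T, transversion), 34 (C/T, transition).
Of the 6 differences, 1 transition and 5 transversions, so the answer is 1.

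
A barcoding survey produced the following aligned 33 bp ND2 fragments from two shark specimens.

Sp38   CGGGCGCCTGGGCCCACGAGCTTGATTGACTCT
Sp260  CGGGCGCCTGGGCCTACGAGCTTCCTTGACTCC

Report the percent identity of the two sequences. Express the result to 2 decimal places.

Differing sites — 15:C/T; 24:G/C; 25:A/C; 33:T/C.
29 of the 33 sites match, so the percent identity is 29/33 × 100 = 87.88%.

87.88%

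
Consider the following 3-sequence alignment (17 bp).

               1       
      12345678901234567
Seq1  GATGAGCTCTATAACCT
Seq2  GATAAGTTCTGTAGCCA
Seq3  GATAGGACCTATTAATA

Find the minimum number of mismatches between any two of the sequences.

Pairwise Hamming distances:
  Seq1 vs Seq2: 5
  Seq1 vs Seq3: 8
  Seq2 vs Seq3: 8
The smallest is 5, between Seq1 and Seq2.

5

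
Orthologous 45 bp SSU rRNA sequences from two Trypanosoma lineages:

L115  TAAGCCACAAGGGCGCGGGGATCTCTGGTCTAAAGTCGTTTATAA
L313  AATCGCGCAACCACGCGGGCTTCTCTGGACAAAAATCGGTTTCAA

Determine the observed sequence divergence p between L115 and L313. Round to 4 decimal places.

0.3556

Mismatches occur at site 1 (T→A), site 3 (A→T), site 4 (G→C), site 5 (C→G), site 7 (A→G), site 11 (G→C), site 12 (G→C), site 13 (G→A), site 20 (G→C), site 21 (A→T), site 29 (T→A), site 31 (T→A), site 35 (G→A), site 39 (T→G), site 42 (A→T), site 43 (T→C).
There are 16 differences over 45 sites, so p = 16/45 = 0.3556.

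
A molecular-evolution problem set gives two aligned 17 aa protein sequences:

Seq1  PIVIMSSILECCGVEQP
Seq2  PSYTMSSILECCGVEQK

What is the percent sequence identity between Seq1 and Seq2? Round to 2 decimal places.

76.47%

Differing sites — 2:I/S; 3:V/Y; 4:I/T; 17:P/K.
13 of the 17 sites match, so the percent identity is 13/17 × 100 = 76.47%.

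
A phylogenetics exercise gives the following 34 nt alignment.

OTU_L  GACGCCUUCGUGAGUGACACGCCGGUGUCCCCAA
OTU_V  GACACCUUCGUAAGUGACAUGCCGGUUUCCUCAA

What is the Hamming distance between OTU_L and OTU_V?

5

Mismatches occur at site 4 (G→A), site 12 (G→A), site 20 (C→U), site 27 (G→U), site 31 (C→U).
That gives 5 mismatches out of 34 aligned sites, so the Hamming distance is 5.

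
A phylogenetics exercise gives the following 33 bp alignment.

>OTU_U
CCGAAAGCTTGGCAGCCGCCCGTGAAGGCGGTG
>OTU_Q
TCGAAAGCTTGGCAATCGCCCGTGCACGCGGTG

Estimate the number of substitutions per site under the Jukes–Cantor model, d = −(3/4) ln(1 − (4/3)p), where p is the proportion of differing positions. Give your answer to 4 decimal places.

Differing sites — 1:C/T; 15:G/A; 16:C/T; 25:A/C; 27:G/C.
p = 5/33 = 0.151515.
d = −0.75 · ln(1 − (4/3)·0.151515) = −0.75 · ln(0.797980) = −0.75 · (-0.225672) = 0.1693.

0.1693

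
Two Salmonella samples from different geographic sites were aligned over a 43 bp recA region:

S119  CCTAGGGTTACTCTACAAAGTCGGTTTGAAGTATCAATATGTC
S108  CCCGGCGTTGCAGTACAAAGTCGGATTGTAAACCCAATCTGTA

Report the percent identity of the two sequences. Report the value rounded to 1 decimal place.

Differing sites — 3:T/C; 4:A/G; 6:G/C; 10:A/G; 12:T/A; 13:C/G; 25:T/A; 29:A/T; 31:G/A; 32:T/A; 33:A/C; 34:T/C; 39:A/C; 43:C/A.
29 of the 43 sites match, so the percent identity is 29/43 × 100 = 67.4%.

67.4%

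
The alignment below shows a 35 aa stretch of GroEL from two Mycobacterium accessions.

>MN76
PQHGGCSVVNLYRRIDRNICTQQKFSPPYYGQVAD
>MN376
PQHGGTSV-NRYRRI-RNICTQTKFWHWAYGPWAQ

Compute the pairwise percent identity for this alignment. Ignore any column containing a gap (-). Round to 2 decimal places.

69.70%

Excluding the 2 gap columns leaves 33 comparable sites.
Mismatches occur at site 6 (C↔T), site 11 (L↔R), site 23 (Q↔T), site 26 (S↔W), site 27 (P↔H), site 28 (P↔W), site 29 (Y↔A), site 32 (Q↔P), site 33 (V↔W), site 35 (D↔Q).
23 of the 33 comparable sites match, so the percent identity is 23/33 × 100 = 69.70%.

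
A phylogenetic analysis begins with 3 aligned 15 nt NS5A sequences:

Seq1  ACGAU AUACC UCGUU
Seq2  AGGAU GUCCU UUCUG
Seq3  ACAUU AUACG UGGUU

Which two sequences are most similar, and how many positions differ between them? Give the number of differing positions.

Pairwise Hamming distances:
  Seq1 vs Seq2: 7
  Seq1 vs Seq3: 4
  Seq2 vs Seq3: 9
The smallest is 4, between Seq1 and Seq3.

4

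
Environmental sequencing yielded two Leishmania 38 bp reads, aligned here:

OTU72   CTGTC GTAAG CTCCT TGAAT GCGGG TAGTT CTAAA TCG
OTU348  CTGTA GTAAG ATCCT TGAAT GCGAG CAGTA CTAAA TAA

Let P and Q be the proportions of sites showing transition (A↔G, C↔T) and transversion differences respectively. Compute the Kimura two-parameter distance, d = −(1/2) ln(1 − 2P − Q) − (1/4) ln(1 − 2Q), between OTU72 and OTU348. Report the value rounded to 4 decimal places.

The sequences differ at positions 5 (C/A, transversion), 11 (C/A, transversion), 24 (G/A, transition), 26 (T/C, transition), 30 (T/A, transversion), 37 (C/A, transversion), 38 (G/A, transition).
Of the 7 differences, 3 transitions and 4 transversions over 38 sites: P = 3/38 = 0.078947, Q = 4/38 = 0.105263.
d = −0.5·ln(0.736843) − 0.25·ln(0.789474) = −0.5·(-0.305380) − 0.25·(-0.236388) = 0.2118.

0.2118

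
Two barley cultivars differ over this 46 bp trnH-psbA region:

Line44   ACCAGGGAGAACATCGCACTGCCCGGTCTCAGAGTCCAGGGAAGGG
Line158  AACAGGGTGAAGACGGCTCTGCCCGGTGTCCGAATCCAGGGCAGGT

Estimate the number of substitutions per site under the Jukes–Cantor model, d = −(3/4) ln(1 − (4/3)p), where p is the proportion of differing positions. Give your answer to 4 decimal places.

Mismatches occur at site 2 (C→A), site 8 (A→T), site 12 (C→G), site 14 (T→C), site 15 (C→G), site 18 (A→T), site 28 (C→G), site 31 (A→C), site 34 (G→A), site 42 (A→C), site 46 (G→T).
p = 11/46 = 0.239130.
d = −0.75 · ln(1 − (4/3)·0.239130) = −0.75 · ln(0.681160) = −0.75 · (-0.383958) = 0.2880.

0.2880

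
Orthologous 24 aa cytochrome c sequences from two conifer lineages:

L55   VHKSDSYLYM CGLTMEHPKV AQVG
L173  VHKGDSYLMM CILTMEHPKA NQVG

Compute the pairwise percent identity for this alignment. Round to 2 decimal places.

79.17%

Mismatches occur at site 4 (S→G), site 9 (Y→M), site 12 (G→I), site 20 (V→A), site 21 (A→N).
19 of the 24 sites match, so the percent identity is 19/24 × 100 = 79.17%.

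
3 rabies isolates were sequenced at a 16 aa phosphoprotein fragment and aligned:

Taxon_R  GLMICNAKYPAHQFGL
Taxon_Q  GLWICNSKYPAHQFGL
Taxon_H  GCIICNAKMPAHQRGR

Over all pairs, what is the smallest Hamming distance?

Pairwise Hamming distances:
  Taxon_R vs Taxon_Q: 2
  Taxon_R vs Taxon_H: 5
  Taxon_Q vs Taxon_H: 6
The smallest is 2, between Taxon_R and Taxon_Q.

2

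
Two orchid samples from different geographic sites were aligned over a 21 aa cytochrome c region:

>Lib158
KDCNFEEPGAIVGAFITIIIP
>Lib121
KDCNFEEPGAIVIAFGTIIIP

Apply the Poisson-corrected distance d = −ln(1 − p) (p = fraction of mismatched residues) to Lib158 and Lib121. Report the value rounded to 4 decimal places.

0.1001

Differing sites — 13:G/I; 16:I/G.
p = 2/21 = 0.095238.
d = −ln(1 − 0.095238) = −ln(0.904762) = 0.1001.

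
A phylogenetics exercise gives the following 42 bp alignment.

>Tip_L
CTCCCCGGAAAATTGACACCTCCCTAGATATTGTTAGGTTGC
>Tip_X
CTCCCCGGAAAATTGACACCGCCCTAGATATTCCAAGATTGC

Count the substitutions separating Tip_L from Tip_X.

5

The sequences differ at positions 21 (T/G), 33 (G/C), 34 (T/C), 35 (T/A), 38 (G/A).
That gives 5 mismatches out of 42 aligned sites, so the Hamming distance is 5.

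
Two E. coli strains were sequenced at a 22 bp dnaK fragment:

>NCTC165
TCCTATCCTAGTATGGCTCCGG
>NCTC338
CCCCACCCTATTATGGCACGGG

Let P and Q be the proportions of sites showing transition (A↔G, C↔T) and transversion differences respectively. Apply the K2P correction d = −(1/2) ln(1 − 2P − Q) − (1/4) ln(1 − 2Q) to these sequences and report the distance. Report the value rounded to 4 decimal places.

0.3427

Mismatches occur at site 1 (T→C, transition), site 4 (T→C, transition), site 6 (T→C, transition), site 11 (G→T, transversion), site 18 (T→A, transversion), site 20 (C→G, transversion).
Of the 6 differences, 3 transitions and 3 transversions over 22 sites: P = 3/22 = 0.136364, Q = 3/22 = 0.136364.
d = −0.5·ln(0.590908) − 0.25·ln(0.727272) = −0.5·(-0.526095) − 0.25·(-0.318455) = 0.3427.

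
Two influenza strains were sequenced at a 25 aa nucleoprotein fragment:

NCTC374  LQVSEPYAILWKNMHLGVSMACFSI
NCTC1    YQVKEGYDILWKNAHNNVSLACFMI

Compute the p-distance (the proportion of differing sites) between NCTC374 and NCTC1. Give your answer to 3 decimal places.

0.360

The sequences differ at positions 1 (L/Y), 4 (S/K), 6 (P/G), 8 (A/D), 14 (M/A), 16 (L/N), 17 (G/N), 20 (M/L), 24 (S/M).
There are 9 differences over 25 sites, so p = 9/25 = 0.360.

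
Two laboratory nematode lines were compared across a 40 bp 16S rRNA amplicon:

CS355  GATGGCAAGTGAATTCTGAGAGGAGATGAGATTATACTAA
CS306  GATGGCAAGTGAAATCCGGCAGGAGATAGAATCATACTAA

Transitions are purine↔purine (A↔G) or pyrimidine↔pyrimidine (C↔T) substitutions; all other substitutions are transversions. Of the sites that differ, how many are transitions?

Mismatches occur at site 14 (T→A, transversion), site 17 (T→C, transition), site 19 (A→G, transition), site 20 (G→C, transversion), site 28 (G→A, transition), site 29 (A→G, transition), site 30 (G→A, transition), site 33 (T→C, transition).
Of the 8 differences, 6 transitions and 2 transversions, so the answer is 6.

6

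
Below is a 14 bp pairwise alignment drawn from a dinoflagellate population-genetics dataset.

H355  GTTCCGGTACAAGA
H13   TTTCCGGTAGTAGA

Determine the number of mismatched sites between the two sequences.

3

Differing sites — 1:G/T; 10:C/G; 11:A/T.
That gives 3 mismatches out of 14 aligned sites, so the Hamming distance is 3.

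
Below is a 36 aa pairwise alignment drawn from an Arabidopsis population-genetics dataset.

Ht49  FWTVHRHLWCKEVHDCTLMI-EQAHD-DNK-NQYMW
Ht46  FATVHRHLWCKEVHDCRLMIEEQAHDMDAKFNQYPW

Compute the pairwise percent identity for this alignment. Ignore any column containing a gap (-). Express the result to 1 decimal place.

Excluding the 3 gap columns leaves 33 comparable sites.
Mismatches occur at site 2 (W/A), site 17 (T/R), site 29 (N/A), site 35 (M/P).
29 of the 33 comparable sites match, so the percent identity is 29/33 × 100 = 87.9%.

87.9%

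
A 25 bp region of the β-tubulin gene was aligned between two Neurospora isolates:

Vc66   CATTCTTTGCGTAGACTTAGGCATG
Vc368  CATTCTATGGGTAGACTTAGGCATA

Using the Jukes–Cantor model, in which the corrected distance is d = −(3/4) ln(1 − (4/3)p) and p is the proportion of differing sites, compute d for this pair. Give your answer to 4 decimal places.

0.1308

Mismatches occur at site 7 (T→A), site 10 (C→G), site 25 (G→A).
p = 3/25 = 0.120000.
d = −0.75 · ln(1 − (4/3)·0.120000) = −0.75 · ln(0.840000) = −0.75 · (-0.174353) = 0.1308.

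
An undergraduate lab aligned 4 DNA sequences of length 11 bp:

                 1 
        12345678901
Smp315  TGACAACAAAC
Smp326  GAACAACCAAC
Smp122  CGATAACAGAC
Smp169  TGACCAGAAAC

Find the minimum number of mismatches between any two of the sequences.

2

Pairwise Hamming distances:
  Smp315 vs Smp326: 3
  Smp315 vs Smp122: 3
  Smp315 vs Smp169: 2
  Smp326 vs Smp122: 5
  Smp326 vs Smp169: 5
  Smp122 vs Smp169: 5
The smallest is 2, between Smp315 and Smp169.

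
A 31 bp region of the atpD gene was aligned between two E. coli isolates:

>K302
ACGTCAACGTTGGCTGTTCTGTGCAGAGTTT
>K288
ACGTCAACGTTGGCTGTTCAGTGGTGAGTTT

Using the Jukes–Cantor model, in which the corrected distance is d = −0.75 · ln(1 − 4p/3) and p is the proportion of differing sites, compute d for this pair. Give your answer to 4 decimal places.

0.1036

Differing sites — 20:T/A; 24:C/G; 25:A/T.
p = 3/31 = 0.096774.
d = −0.75 · ln(1 − (4/3)·0.096774) = −0.75 · ln(0.870968) = −0.75 · (-0.138150) = 0.1036.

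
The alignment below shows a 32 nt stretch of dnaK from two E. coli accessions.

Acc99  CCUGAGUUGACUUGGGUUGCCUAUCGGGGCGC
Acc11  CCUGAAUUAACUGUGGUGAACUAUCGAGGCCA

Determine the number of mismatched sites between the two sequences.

The sequences differ at positions 6 (G/A), 9 (G/A), 13 (U/G), 14 (G/U), 18 (U/G), 19 (G/A), 20 (C/A), 27 (G/A), 31 (G/C), 32 (C/A).
That gives 10 mismatches out of 32 aligned sites, so the Hamming distance is 10.

10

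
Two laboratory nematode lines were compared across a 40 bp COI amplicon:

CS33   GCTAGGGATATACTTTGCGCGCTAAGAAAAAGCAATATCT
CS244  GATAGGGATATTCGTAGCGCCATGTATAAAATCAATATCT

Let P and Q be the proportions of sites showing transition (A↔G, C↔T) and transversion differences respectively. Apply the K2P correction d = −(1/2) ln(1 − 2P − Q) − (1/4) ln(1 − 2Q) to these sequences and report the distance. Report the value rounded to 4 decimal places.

Differing sites — 2:C/A (Tv); 12:A/T (Tv); 14:T/G (Tv); 16:T/A (Tv); 21:G/C (Tv); 22:C/A (Tv); 24:A/G (Ti); 25:A/T (Tv); 26:G/A (Ti); 27:A/T (Tv); 32:G/T (Tv).
Of the 11 differences, 2 transitions and 9 transversions over 40 sites: P = 2/40 = 0.050000, Q = 9/40 = 0.225000.
d = −0.5·ln(0.675000) − 0.25·ln(0.550000) = −0.5·(-0.393043) − 0.25·(-0.597837) = 0.3460.

0.3460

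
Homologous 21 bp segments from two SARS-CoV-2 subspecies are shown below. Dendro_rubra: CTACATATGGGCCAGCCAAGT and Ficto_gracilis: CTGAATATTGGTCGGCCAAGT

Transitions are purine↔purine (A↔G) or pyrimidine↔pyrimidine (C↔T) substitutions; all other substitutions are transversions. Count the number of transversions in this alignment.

The sequences differ at positions 3 (A/G, transition), 4 (C/A, transversion), 9 (G/T, transversion), 12 (C/T, transition), 14 (A/G, transition).
Of the 5 differences, 3 transitions and 2 transversions, so the answer is 2.

2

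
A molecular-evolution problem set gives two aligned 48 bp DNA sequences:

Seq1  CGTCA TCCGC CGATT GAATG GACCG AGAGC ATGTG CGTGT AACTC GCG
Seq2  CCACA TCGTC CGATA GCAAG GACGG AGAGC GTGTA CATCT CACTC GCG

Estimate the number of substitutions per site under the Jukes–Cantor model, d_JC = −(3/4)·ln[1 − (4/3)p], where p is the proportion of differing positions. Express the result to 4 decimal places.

0.3360

The sequences differ at positions 2 (G/C), 3 (T/A), 8 (C/G), 9 (G/T), 15 (T/A), 17 (A/C), 19 (T/A), 24 (C/G), 31 (A/G), 35 (G/A), 37 (G/A), 39 (G/C), 41 (A/C).
p = 13/48 = 0.270833.
d = −0.75 · ln(1 − (4/3)·0.270833) = −0.75 · ln(0.638889) = −0.75 · (-0.448025) = 0.3360.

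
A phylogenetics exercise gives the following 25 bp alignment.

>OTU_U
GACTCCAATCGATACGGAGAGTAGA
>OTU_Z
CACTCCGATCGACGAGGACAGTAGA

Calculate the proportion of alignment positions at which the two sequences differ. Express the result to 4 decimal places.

Differing sites — 1:G/C; 7:A/G; 13:T/C; 14:A/G; 15:C/A; 19:G/C.
There are 6 differences over 25 sites, so p = 6/25 = 0.2400.

0.2400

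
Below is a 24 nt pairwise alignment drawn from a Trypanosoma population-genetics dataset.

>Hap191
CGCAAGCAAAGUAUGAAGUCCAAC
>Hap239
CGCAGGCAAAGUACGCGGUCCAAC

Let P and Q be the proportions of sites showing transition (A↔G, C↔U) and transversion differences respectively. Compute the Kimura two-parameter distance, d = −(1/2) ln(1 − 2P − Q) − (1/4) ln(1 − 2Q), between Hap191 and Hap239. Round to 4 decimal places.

Differing sites — 5:A/G (Ti); 14:U/C (Ti); 16:A/C (Tv); 17:A/G (Ti).
Of the 4 differences, 3 transitions and 1 transversion over 24 sites: P = 3/24 = 0.125000, Q = 1/24 = 0.041667.
d = −0.5·ln(0.708333) − 0.25·ln(0.916666) = −0.5·(-0.344841) − 0.25·(-0.087012) = 0.1942.

0.1942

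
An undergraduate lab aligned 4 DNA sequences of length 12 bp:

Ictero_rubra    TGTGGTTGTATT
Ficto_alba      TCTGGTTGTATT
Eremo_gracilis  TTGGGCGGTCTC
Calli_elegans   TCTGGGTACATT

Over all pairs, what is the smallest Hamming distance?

Pairwise Hamming distances:
  Ictero_rubra vs Ficto_alba: 1
  Ictero_rubra vs Eremo_gracilis: 6
  Ictero_rubra vs Calli_elegans: 4
  Ficto_alba vs Eremo_gracilis: 6
  Ficto_alba vs Calli_elegans: 3
  Eremo_gracilis vs Calli_elegans: 8
The smallest is 1, between Ictero_rubra and Ficto_alba.

1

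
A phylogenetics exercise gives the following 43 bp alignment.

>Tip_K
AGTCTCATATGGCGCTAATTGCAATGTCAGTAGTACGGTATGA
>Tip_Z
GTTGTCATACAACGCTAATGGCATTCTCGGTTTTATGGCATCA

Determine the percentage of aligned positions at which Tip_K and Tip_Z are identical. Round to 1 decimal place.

Differing sites — 1:A/G; 2:G/T; 4:C/G; 10:T/C; 11:G/A; 12:G/A; 20:T/G; 24:A/T; 26:G/C; 29:A/G; 32:A/T; 33:G/T; 36:C/T; 39:T/C; 42:G/C.
28 of the 43 sites match, so the percent identity is 28/43 × 100 = 65.1%.

65.1%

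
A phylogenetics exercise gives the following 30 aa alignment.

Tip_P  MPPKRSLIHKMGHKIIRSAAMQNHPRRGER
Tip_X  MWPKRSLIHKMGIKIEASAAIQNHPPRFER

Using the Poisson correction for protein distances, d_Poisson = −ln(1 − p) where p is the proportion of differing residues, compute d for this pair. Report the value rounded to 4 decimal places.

0.2657

Differing sites — 2:P/W; 13:H/I; 16:I/E; 17:R/A; 21:M/I; 26:R/P; 28:G/F.
p = 7/30 = 0.233333.
d = −ln(1 − 0.233333) = −ln(0.766667) = 0.2657.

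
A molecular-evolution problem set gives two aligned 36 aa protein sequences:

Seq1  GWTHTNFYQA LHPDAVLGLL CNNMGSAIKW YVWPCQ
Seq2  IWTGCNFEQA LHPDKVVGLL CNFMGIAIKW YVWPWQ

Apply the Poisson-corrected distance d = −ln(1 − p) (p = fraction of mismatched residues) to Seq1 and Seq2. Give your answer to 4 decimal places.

0.2877

Mismatches occur at site 1 (G→I), site 4 (H→G), site 5 (T→C), site 8 (Y→E), site 15 (A→K), site 17 (L→V), site 23 (N→F), site 26 (S→I), site 35 (C→W).
p = 9/36 = 0.250000.
d = −ln(1 − 0.250000) = −ln(0.750000) = 0.2877.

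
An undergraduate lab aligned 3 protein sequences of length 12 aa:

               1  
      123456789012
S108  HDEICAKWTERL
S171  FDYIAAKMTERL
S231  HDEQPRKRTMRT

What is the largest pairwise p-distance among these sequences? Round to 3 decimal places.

0.667

Pairwise Hamming distances:
  S108 vs S171: 4
  S108 vs S231: 6
  S171 vs S231: 8
The largest is 8 mismatches, between S171 and S231; p = 8/12 = 0.667.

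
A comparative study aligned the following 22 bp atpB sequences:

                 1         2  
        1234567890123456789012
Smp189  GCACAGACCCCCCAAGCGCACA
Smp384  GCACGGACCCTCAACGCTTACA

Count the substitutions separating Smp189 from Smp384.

6

The sequences differ at positions 5 (A/G), 11 (C/T), 13 (C/A), 15 (A/C), 18 (G/T), 19 (C/T).
That gives 6 mismatches out of 22 aligned sites, so the Hamming distance is 6.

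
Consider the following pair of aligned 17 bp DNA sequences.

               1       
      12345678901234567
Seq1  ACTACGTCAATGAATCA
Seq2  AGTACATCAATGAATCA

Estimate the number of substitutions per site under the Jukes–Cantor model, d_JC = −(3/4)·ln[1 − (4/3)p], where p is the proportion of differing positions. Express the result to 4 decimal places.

0.1280

Differing sites — 2:C/G; 6:G/A.
p = 2/17 = 0.117647.
d = −0.75 · ln(1 − (4/3)·0.117647) = −0.75 · ln(0.843137) = −0.75 · (-0.170626) = 0.1280.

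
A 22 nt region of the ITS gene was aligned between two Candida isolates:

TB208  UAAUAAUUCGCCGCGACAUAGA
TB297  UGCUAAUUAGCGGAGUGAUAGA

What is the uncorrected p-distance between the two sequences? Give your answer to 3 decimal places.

0.318

Mismatches occur at site 2 (A/G), site 3 (A/C), site 9 (C/A), site 12 (C/G), site 14 (C/A), site 16 (A/U), site 17 (C/G).
There are 7 differences over 22 sites, so p = 7/22 = 0.318.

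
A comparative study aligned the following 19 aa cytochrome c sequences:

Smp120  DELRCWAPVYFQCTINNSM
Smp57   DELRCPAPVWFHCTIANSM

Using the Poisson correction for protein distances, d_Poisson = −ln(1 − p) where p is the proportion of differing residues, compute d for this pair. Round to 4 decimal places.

0.2364

The sequences differ at positions 6 (W/P), 10 (Y/W), 12 (Q/H), 16 (N/A).
p = 4/19 = 0.210526.
d = −ln(1 − 0.210526) = −ln(0.789474) = 0.2364.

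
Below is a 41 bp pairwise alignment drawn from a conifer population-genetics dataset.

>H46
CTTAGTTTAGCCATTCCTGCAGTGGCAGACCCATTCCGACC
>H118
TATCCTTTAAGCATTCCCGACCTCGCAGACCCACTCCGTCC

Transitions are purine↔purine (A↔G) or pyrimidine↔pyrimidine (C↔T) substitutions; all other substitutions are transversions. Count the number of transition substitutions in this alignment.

4

Mismatches occur at site 1 (C/T, transition), site 2 (T/A, transversion), site 4 (A/C, transversion), site 5 (G/C, transversion), site 10 (G/A, transition), site 11 (C/G, transversion), site 18 (T/C, transition), site 20 (C/A, transversion), site 21 (A/C, transversion), site 22 (G/C, transversion), site 24 (G/C, transversion), site 34 (T/C, transition), site 39 (A/T, transversion).
Of the 13 differences, 4 transitions and 9 transversions, so the answer is 4.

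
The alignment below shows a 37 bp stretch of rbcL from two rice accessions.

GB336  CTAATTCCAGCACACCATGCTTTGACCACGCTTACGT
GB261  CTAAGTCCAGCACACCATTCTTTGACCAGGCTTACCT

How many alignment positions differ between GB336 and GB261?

Mismatches occur at site 5 (T/G), site 19 (G/T), site 29 (C/G), site 36 (G/C).
That gives 4 mismatches out of 37 aligned sites, so the Hamming distance is 4.

4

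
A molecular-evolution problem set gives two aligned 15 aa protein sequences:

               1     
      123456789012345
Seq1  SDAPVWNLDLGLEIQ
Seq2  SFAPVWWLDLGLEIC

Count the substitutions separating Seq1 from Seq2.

The sequences differ at positions 2 (D/F), 7 (N/W), 15 (Q/C).
That gives 3 mismatches out of 15 aligned sites, so the Hamming distance is 3.

3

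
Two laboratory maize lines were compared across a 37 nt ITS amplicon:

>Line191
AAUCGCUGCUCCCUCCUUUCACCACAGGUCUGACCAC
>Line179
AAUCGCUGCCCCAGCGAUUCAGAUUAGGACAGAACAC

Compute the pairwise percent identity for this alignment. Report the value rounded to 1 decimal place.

The sequences differ at positions 10 (U/C), 13 (C/A), 14 (U/G), 16 (C/G), 17 (U/A), 22 (C/G), 23 (C/A), 24 (A/U), 25 (C/U), 29 (U/A), 31 (U/A), 34 (C/A).
25 of the 37 sites match, so the percent identity is 25/37 × 100 = 67.6%.

67.6%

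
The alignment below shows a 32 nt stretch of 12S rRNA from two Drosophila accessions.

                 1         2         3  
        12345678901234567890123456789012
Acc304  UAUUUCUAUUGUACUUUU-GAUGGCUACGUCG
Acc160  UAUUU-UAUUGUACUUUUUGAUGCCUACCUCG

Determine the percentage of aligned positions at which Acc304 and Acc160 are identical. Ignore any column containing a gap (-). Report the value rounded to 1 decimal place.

Excluding the 2 gap columns leaves 30 comparable sites.
Mismatches occur at site 24 (G↔C), site 29 (G↔C).
28 of the 30 comparable sites match, so the percent identity is 28/30 × 100 = 93.3%.

93.3%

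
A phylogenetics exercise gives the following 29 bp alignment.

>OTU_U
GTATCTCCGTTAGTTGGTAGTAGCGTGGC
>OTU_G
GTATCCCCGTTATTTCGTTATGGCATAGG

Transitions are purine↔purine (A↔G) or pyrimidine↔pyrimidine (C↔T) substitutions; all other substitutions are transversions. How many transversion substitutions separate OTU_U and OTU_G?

4

Differing sites — 6:T/C (Ti); 13:G/T (Tv); 16:G/C (Tv); 19:A/T (Tv); 20:G/A (Ti); 22:A/G (Ti); 25:G/A (Ti); 27:G/A (Ti); 29:C/G (Tv).
Of the 9 differences, 5 transitions and 4 transversions, so the answer is 4.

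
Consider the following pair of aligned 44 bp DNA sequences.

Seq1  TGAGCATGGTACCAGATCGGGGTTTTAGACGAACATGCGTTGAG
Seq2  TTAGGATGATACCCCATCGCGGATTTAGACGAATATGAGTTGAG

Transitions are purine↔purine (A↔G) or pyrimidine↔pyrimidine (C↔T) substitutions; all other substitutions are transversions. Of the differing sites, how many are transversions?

7

Mismatches occur at site 2 (G→T, transversion), site 5 (C→G, transversion), site 9 (G→A, transition), site 14 (A→C, transversion), site 15 (G→C, transversion), site 20 (G→C, transversion), site 23 (T→A, transversion), site 34 (C→T, transition), site 38 (C→A, transversion).
Of the 9 differences, 2 transitions and 7 transversions, so the answer is 7.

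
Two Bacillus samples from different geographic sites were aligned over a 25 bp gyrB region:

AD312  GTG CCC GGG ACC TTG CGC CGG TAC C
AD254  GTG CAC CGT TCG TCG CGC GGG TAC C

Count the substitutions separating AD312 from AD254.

7

Differing sites — 5:C/A; 7:G/C; 9:G/T; 10:A/T; 12:C/G; 14:T/C; 19:C/G.
That gives 7 mismatches out of 25 aligned sites, so the Hamming distance is 7.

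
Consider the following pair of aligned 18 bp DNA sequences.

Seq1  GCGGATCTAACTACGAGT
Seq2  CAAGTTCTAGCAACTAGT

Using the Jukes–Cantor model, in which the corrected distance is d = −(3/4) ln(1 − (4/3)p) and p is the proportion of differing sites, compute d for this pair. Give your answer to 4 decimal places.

0.5482

The sequences differ at positions 1 (G/C), 2 (C/A), 3 (G/A), 5 (A/T), 10 (A/G), 12 (T/A), 15 (G/T).
p = 7/18 = 0.388889.
d = −0.75 · ln(1 − (4/3)·0.388889) = −0.75 · ln(0.481481) = −0.75 · (-0.730889) = 0.5482.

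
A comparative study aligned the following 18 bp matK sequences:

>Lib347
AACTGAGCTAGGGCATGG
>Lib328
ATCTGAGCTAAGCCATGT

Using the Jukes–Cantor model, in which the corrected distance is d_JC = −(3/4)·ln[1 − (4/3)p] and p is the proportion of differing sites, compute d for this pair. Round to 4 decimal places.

Mismatches occur at site 2 (A→T), site 11 (G→A), site 13 (G→C), site 18 (G→T).
p = 4/18 = 0.222222.
d = −0.75 · ln(1 − (4/3)·0.222222) = −0.75 · ln(0.703704) = −0.75 · (-0.351397) = 0.2635.

0.2635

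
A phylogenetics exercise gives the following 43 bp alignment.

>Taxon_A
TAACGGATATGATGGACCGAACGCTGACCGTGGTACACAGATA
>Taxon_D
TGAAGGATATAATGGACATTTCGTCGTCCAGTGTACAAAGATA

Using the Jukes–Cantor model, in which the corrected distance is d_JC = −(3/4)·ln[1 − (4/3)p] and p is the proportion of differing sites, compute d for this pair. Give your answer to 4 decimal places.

0.4270

Differing sites — 2:A/G; 4:C/A; 11:G/A; 18:C/A; 19:G/T; 20:A/T; 21:A/T; 24:C/T; 25:T/C; 27:A/T; 30:G/A; 31:T/G; 32:G/T; 38:C/A.
p = 14/43 = 0.325581.
d = −0.75 · ln(1 − (4/3)·0.325581) = −0.75 · ln(0.565892) = −0.75 · (-0.569352) = 0.4270.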